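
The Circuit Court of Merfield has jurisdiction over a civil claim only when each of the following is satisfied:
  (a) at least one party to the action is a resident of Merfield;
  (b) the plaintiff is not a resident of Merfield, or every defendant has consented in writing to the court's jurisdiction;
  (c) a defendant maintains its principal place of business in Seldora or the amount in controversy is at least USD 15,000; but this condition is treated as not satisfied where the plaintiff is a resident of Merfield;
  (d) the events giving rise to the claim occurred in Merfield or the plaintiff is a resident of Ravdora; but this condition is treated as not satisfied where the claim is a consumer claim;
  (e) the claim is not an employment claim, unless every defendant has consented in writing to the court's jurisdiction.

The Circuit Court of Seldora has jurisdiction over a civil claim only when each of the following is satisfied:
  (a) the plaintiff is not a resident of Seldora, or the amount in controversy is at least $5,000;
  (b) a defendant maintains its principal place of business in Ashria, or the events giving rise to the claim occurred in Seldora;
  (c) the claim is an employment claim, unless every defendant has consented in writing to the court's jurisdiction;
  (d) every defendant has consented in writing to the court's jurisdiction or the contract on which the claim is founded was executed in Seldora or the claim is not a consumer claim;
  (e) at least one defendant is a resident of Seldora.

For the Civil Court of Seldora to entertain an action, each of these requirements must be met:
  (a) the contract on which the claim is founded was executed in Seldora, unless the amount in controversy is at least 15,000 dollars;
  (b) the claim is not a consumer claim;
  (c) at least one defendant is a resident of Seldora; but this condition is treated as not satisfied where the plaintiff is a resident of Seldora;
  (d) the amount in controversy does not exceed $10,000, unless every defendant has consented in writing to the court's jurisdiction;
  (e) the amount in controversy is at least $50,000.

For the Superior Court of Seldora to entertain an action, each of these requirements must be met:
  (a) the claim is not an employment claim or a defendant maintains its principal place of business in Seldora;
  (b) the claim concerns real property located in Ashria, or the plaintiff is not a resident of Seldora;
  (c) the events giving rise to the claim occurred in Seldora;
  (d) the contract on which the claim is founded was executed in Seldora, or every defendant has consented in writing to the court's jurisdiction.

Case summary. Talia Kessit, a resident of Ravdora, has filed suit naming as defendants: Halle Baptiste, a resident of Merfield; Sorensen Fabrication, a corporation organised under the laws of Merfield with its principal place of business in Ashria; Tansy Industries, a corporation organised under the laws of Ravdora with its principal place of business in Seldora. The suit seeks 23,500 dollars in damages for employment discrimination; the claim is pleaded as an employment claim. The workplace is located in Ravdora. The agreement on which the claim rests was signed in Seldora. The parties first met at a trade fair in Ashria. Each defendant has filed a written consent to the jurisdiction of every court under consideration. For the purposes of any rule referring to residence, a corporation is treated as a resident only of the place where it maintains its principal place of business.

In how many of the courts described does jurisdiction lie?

The Circuit Court of Merfield:
  (a) Halle Baptiste resides in Merfield. Condition met.
  (b) The plaintiff resides in Ravdora, which is not Merfield — that alternative is enough. Condition met.
  (c) Tansy Industries has its principal place of business in Seldora, so one alternative holds. The exception is not triggered, since the plaintiff resides in Ravdora, not Merfield. Condition met.
  (d) The plaintiff resides in Ravdora, which satisfies one of the alternatives. The exception is not triggered, since the claim is an employment claim, not a consumer claim. Met.
  (e) The claim is an employment claim. However, every defendant has filed written consent, so the 'unless' proviso supplies this condition. Satisfied.
  → Jurisdiction lies.
The Circuit Court of Seldora:
  (a) The plaintiff resides in Ravdora, which is not Seldora, which satisfies one of the alternatives. Met.
  (b) Sorensen Fabrication has its principal place of business in Ashria, so this disjunct is met. Met.
  (c) The claim is an employment claim. Condition met.
  (d) Every defendant has filed written consent, which satisfies one of the alternatives. Satisfied.
  (e) Tansy Industries resides in Seldora. Met.
  → All conditions met; jurisdiction exists.
The Civil Court of Seldora:
  (a) The contract was executed in Seldora. Condition met.
  (b) The claim is an employment claim, not a consumer claim. Met.
  (c) Tansy Industries resides in Seldora. The carve-out does not apply: the plaintiff resides in Ravdora, not Seldora. Met.
  (d) The amount in controversy is USD 23,500, above the $10,000 ceiling. But every defendant has filed written consent, and the 'unless' clause therefore excuses the requirement. Satisfied.
  (e) The amount in controversy is USD 23,500, below the $50,000 floor. Fails.
  → At least one condition fails; no jurisdiction.
The Superior Court of Seldora:
  (a) Tansy Industries has its principal place of business in Seldora — that alternative is enough. Satisfied.
  (b) The plaintiff resides in Ravdora, which is not Seldora, so one alternative holds. Condition met.
  (c) The operative events occurred in Ravdora, not Seldora. Fails.
  (d) The contract was executed in Seldora, so this disjunct is met. Condition met.
  → The court lacks jurisdiction.
Courts with jurisdiction: the Circuit Court of Merfield, the Circuit Court of Seldora — 2 in total.

2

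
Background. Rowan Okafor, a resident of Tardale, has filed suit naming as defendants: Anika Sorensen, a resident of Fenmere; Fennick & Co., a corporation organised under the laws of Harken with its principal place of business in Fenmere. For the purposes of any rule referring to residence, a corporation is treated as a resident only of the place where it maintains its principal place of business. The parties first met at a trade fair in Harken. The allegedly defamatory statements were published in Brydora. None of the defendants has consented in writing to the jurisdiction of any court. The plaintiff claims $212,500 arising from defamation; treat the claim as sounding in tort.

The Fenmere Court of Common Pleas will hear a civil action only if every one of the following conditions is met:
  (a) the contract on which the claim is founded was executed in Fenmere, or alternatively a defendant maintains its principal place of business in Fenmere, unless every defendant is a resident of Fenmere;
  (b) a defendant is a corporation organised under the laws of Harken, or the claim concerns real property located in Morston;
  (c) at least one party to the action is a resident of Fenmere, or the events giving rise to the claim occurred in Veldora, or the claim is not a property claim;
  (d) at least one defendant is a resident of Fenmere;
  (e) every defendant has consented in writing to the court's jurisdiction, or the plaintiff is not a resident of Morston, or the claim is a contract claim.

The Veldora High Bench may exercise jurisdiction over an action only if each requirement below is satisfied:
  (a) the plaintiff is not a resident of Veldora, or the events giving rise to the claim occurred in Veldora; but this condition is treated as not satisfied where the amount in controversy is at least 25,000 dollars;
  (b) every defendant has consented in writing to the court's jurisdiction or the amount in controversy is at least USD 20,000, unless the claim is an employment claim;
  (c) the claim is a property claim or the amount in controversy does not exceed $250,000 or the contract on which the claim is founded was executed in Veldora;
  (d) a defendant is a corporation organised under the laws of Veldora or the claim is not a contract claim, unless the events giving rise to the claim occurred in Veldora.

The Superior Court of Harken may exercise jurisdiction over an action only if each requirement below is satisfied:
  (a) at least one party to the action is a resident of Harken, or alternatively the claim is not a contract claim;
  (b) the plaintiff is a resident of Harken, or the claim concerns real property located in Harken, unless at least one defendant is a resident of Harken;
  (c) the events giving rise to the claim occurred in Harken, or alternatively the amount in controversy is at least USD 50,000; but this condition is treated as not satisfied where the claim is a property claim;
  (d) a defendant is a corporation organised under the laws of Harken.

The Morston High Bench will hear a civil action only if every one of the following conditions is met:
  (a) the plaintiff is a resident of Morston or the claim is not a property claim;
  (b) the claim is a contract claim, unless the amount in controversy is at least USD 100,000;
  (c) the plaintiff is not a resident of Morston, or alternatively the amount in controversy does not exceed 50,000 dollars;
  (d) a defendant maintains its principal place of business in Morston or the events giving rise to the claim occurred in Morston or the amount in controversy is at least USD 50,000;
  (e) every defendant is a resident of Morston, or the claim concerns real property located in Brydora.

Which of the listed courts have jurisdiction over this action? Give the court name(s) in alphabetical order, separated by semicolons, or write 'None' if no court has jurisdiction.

The Fenmere Court of Common Pleas:
  (a) Fennick & Co. has its principal place of business in Fenmere, which satisfies one of the alternatives. Satisfied.
  (b) Fennick & Co. is organised under the laws of Harken, which satisfies one of the alternatives. Condition met.
  (c) Anika Sorensen resides in Fenmere — that alternative is enough. Met.
  (d) Anika Sorensen resides in Fenmere. Satisfied.
  (e) The plaintiff resides in Tardale, which is not Morston, so one alternative holds. Condition met.
  → Jurisdiction lies.
The Veldora High Bench:
  (a) The plaintiff resides in Tardale, which is not Veldora, so this disjunct is met. But the carve-out bites: the amount in controversy is $212,500, which meets the USD 25,000 floor. Not met.
  (b) The amount in controversy is $212,500, which meets the USD 20,000 floor, so one alternative holds. Met.
  (c) The amount in controversy is USD 212,500, within the $250,000 ceiling, so one alternative holds. Satisfied.
  (d) The claim is a tort claim, not a contract claim, so this disjunct is met. Condition met.
  → Not every requirement is met — no jurisdiction.
The Superior Court of Harken:
  (a) The claim is a tort claim, not a contract claim, so one alternative holds. Condition met.
  (b) The plaintiff resides in Tardale, not Harken; the claim does not concern real property — every alternative fails. And no defendant resides in Harken (they reside in Fenmere, Fenmere), so the proviso does not save it. Fails.
  (c) The amount in controversy is USD 212,500, which meets the USD 50,000 floor — that alternative is enough. The carve-out does not apply: the claim is a tort claim, not a property claim. Condition met.
  (d) Fennick & Co. is organised under the laws of Harken. Satisfied.
  → The court lacks jurisdiction.
The Morston High Bench:
  (a) The claim is a tort claim, not a property claim, so one alternative holds. Condition met.
  (b) The claim is a tort claim, not a contract claim. But the amount in controversy is $212,500, which meets the $100,000 floor, and the 'unless' clause therefore excuses the requirement. Condition met.
  (c) The plaintiff resides in Tardale, which is not Morston, so one alternative holds. Condition met.
  (d) The amount in controversy is USD 212,500, which meets the $50,000 floor, which satisfies one of the alternatives. Satisfied.
  (e) The defendants reside as follows — Anika Sorensen in Fenmere, Fennick & Co. in Fenmere — not all in Morston; the claim does not concern real property — no alternative holds. Not satisfied.
  → At least one condition fails; no jurisdiction.

the Fenmere Court of Common Pleas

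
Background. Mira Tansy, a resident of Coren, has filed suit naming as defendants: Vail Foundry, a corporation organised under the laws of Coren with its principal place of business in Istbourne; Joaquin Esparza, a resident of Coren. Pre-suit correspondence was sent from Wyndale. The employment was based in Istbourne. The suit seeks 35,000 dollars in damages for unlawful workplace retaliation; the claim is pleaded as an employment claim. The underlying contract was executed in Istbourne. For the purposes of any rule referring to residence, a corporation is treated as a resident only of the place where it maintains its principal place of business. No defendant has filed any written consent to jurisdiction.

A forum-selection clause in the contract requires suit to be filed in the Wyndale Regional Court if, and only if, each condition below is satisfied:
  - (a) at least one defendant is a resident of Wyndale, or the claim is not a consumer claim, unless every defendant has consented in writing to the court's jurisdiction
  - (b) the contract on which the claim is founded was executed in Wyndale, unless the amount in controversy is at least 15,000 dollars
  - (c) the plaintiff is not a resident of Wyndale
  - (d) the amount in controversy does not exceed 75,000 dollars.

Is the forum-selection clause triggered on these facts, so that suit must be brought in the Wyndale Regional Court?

The Wyndale Regional Court:
  (a) The claim is an employment claim, not a consumer claim, so one alternative holds. Satisfied.
  (b) The contract was executed in Istbourne, not Wyndale. But the amount in controversy is $35,000, which meets the USD 15,000 floor, and the 'unless' clause therefore excuses the requirement. Condition met.
  (c) The plaintiff resides in Coren, which is not Wyndale. Condition met.
  (d) The amount in controversy is $35,000, within the 75,000 dollars ceiling. Satisfied.
  → The clause applies.

Yes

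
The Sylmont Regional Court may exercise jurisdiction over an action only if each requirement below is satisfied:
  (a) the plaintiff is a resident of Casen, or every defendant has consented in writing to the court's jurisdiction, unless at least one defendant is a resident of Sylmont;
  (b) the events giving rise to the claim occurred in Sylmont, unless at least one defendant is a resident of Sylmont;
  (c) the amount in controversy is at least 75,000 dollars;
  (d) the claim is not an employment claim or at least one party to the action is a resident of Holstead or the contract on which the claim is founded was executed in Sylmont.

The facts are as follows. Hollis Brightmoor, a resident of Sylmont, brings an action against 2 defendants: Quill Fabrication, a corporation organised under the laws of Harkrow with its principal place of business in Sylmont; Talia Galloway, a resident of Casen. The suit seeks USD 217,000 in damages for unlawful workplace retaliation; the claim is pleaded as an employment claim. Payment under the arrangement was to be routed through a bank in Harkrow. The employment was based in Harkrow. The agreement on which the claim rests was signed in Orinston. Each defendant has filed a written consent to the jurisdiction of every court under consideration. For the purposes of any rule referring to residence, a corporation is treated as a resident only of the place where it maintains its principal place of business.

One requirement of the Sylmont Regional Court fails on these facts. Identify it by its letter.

The Sylmont Regional Court:
  (a) Every defendant has filed written consent — that alternative is enough. Condition met.
  (b) The operative events occurred in Harkrow, not Sylmont. But Quill Fabrication resides in Sylmont, and the 'unless' clause therefore excuses the requirement. Satisfied.
  (c) The amount in controversy is $217,000, which meets the 75,000 dollars floor. Satisfied.
  (d) The claim is an employment claim; no party resides in Holstead; the contract was executed in Orinston, not Sylmont — every alternative fails. Condition not met.
Only condition (d) fails.

(d)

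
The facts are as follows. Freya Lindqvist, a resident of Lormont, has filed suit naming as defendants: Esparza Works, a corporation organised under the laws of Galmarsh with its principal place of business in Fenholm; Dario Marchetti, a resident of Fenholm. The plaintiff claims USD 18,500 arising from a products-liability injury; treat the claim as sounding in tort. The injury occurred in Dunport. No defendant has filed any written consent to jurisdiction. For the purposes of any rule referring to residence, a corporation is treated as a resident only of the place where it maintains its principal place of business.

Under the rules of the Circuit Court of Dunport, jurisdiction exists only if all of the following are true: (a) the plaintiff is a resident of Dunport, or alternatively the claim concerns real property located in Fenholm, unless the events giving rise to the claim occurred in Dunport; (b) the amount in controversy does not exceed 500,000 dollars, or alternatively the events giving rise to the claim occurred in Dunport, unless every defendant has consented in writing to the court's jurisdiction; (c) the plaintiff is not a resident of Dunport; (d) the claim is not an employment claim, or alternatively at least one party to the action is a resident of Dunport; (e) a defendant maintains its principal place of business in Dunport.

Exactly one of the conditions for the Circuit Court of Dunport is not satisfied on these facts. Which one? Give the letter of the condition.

The Circuit Court of Dunport:
  (a) The plaintiff resides in Lormont, not Dunport; the claim does not concern real property — no alternative holds. However, the operative events occurred in Dunport, so the 'unless' proviso supplies this condition. Met.
  (b) The amount in controversy is 18,500 dollars, within the 500,000 dollars ceiling — that alternative is enough. Satisfied.
  (c) The plaintiff resides in Lormont, which is not Dunport. Met.
  (d) The claim is a tort claim, not an employment claim, so one alternative holds. Condition met.
  (e) The corporate defendant(s) have their principal place of business in Fenholm, not Dunport. Fails.
Only condition (e) fails.

(e)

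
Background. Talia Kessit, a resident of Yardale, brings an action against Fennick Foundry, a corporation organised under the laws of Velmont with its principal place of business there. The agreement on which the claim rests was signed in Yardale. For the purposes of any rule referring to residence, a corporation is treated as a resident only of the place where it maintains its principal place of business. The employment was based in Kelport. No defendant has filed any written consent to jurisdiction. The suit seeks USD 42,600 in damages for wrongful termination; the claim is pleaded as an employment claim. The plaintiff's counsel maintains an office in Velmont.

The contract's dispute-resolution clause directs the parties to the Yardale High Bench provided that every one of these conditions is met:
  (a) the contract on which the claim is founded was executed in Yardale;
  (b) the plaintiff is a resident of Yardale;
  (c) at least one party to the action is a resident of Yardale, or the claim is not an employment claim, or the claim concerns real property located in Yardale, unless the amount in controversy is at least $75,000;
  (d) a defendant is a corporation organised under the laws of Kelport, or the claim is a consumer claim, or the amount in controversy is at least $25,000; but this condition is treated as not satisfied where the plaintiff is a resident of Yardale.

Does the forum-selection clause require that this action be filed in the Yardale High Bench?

The Yardale High Bench:
  (a) The contract was executed in Yardale. Condition met.
  (b) The plaintiff resides in Yardale. Satisfied.
  (c) Talia Kessit resides in Yardale, so this disjunct is met. Condition met.
  (d) The amount in controversy is 42,600 dollars, which meets the USD 25,000 floor, which satisfies one of the alternatives. However, the plaintiff resides in Yardale, which falls within the stated exception and so defeats the condition. Fails.
  → Forum clause is not triggered.

No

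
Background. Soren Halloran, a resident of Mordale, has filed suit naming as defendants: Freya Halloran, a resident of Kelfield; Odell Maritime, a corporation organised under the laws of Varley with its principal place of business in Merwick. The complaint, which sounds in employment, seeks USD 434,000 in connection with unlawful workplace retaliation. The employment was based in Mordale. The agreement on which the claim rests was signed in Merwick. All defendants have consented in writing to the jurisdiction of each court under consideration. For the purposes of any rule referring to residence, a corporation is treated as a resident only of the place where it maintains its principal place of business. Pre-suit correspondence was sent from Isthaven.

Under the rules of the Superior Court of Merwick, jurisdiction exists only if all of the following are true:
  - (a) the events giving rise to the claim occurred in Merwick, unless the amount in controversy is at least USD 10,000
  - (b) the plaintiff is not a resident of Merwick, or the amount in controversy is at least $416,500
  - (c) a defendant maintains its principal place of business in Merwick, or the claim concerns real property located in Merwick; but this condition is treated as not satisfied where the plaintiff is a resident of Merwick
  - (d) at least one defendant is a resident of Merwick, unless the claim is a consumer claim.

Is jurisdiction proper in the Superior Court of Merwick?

The Superior Court of Merwick:
  (a) The operative events occurred in Mordale, not Merwick. However, the amount in controversy is $434,000, which meets the USD 10,000 floor, so the 'unless' proviso supplies this condition. Satisfied.
  (b) The plaintiff resides in Mordale, which is not Merwick, so one alternative holds. Condition met.
  (c) Odell Maritime has its principal place of business in Merwick — that alternative is enough. The carve-out does not apply: the plaintiff resides in Mordale, not Merwick. Satisfied.
  (d) Odell Maritime resides in Merwick. Condition met.
  → The court has jurisdiction.

Yes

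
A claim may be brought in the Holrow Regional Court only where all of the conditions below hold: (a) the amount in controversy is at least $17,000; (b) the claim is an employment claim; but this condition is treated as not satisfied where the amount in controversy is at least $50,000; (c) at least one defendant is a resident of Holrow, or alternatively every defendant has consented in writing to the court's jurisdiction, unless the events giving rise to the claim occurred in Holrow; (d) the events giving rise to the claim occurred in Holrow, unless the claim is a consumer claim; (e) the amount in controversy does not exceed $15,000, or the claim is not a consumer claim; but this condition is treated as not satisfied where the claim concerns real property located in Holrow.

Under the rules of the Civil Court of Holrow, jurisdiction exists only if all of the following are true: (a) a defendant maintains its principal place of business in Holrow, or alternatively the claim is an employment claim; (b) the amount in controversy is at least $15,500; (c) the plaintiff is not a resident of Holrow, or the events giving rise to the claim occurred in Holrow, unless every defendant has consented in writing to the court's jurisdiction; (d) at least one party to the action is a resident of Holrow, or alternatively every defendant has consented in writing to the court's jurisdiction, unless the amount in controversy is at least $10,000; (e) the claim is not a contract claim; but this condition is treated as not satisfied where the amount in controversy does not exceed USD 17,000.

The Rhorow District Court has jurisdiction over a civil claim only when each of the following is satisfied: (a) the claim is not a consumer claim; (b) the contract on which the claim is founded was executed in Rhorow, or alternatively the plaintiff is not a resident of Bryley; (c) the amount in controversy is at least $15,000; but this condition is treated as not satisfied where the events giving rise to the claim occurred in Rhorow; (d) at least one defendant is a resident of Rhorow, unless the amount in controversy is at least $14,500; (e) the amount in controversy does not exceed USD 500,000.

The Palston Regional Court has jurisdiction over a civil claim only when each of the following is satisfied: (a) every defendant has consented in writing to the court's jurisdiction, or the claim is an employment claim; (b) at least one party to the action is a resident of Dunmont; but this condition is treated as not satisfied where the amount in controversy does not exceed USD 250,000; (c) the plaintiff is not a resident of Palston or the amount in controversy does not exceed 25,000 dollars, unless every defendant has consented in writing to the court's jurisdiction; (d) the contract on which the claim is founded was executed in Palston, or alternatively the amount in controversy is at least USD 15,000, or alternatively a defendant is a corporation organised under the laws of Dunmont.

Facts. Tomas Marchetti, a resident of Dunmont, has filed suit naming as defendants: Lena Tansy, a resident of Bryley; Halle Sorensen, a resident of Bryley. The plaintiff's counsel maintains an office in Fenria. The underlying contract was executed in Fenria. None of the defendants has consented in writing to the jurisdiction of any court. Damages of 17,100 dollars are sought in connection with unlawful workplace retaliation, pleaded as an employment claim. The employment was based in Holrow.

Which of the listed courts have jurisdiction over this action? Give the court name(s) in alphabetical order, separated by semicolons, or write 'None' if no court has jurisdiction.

The Holrow Regional Court:
  (a) The amount in controversy is 17,100 dollars, which meets the $17,000 floor. Met.
  (b) The claim is an employment claim. And the carve-out is inapplicable — the amount in controversy is 17,100 dollars, below the $50,000 floor. Condition met.
  (c) No defendant resides in Holrow (they reside in Bryley, Bryley); no such written consent has been filed — every alternative fails. The proviso rescues it, though: the operative events occurred in Holrow. Met.
  (d) The operative events occurred in Holrow. Condition met.
  (e) The claim is an employment claim, not a consumer claim, which satisfies one of the alternatives. The carve-out does not apply: the claim does not concern real property. Satisfied.
  → Every requirement is satisfied — jurisdiction.
The Civil Court of Holrow:
  (a) The claim is an employment claim, so this disjunct is met. Met.
  (b) The amount in controversy is USD 17,100, which meets the $15,500 floor. Condition met.
  (c) The plaintiff resides in Dunmont, which is not Holrow, so one alternative holds. Condition met.
  (d) No party resides in Holrow; no such written consent has been filed — none of the alternatives is met. But the amount in controversy is $17,100, which meets the USD 10,000 floor, and the 'unless' clause therefore excuses the requirement. Satisfied.
  (e) The claim is an employment claim, not a contract claim. The carve-out does not apply: the amount in controversy is $17,100, above the USD 17,000 ceiling. Condition met.
  → Every requirement is satisfied — jurisdiction.
The Rhorow District Court:
  (a) The claim is an employment claim, not a consumer claim. Met.
  (b) The plaintiff resides in Dunmont, which is not Bryley, so this disjunct is met. Condition met.
  (c) The amount in controversy is $17,100, which meets the $15,000 floor. The carve-out does not apply: the operative events occurred in Holrow, not Rhorow. Met.
  (d) No defendant resides in Rhorow (they reside in Bryley, Bryley). However, the amount in controversy is $17,100, which meets the $14,500 floor, so the 'unless' proviso supplies this condition. Satisfied.
  (e) The amount in controversy is USD 17,100, within the $500,000 ceiling. Condition met.
  → The court has jurisdiction.
The Palston Regional Court:
  (a) The claim is an employment claim — that alternative is enough. Condition met.
  (b) Tomas Marchetti resides in Dunmont. However, the amount in controversy is 17,100 dollars, within the USD 250,000 ceiling, which falls within the stated exception and so defeats the condition. Not met.
  (c) The plaintiff resides in Dunmont, which is not Palston, so this disjunct is met. Condition met.
  (d) The amount in controversy is 17,100 dollars, which meets the 15,000 dollars floor, so this disjunct is met. Met.
  → Not every requirement is met — no jurisdiction.

the Civil Court of Holrow; the Holrow Regional Court; the Rhorow District Court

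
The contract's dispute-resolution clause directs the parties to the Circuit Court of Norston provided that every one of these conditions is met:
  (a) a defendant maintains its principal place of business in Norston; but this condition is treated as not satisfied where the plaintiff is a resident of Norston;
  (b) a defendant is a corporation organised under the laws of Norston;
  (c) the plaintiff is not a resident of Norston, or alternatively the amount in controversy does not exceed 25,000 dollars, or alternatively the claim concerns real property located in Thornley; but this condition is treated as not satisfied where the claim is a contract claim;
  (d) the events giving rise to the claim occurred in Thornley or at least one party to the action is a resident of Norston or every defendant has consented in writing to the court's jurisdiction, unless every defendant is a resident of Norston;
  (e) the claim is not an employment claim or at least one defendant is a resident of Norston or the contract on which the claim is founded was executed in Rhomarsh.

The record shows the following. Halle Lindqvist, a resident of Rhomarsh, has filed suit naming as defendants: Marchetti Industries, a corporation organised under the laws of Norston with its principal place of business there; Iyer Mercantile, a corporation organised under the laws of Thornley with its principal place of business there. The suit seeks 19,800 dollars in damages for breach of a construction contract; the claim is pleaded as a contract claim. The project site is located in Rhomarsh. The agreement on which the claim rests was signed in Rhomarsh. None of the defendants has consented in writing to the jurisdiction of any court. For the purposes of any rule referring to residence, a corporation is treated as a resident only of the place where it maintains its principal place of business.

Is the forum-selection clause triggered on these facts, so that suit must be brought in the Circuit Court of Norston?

No

The Circuit Court of Norston:
  (a) Marchetti Industries has its principal place of business in Norston. The carve-out does not apply: the plaintiff resides in Rhomarsh, not Norston. Satisfied.
  (b) Marchetti Industries is organised under the laws of Norston. Satisfied.
  (c) The plaintiff resides in Rhomarsh, which is not Norston, which satisfies one of the alternatives. But the claim is a contract claim, triggering the carve-out and defeating this condition. Fails.
  (d) Marchetti Industries resides in Norston, so one alternative holds. Condition met.
  (e) The claim is a contract claim, not an employment claim, so one alternative holds. Condition met.
  → Forum clause is not triggered.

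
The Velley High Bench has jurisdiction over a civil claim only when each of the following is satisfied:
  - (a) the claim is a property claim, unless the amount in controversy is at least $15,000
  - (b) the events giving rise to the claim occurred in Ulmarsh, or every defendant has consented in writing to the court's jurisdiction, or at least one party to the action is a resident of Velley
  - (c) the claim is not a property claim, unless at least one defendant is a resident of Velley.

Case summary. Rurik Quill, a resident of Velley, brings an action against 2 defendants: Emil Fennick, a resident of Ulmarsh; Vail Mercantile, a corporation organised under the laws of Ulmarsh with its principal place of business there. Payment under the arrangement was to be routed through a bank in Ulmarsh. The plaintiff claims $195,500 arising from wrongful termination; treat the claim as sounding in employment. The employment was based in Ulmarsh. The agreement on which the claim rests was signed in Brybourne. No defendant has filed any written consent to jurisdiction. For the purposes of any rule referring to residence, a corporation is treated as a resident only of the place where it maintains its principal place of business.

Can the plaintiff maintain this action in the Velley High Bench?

Yes

The Velley High Bench:
  (a) The claim is an employment claim, not a property claim. The proviso rescues it, though: the amount in controversy is $195,500, which meets the 15,000 dollars floor. Satisfied.
  (b) The operative events occurred in Ulmarsh, which satisfies one of the alternatives. Satisfied.
  (c) The claim is an employment claim, not a property claim. Satisfied.
  → All conditions met; jurisdiction exists.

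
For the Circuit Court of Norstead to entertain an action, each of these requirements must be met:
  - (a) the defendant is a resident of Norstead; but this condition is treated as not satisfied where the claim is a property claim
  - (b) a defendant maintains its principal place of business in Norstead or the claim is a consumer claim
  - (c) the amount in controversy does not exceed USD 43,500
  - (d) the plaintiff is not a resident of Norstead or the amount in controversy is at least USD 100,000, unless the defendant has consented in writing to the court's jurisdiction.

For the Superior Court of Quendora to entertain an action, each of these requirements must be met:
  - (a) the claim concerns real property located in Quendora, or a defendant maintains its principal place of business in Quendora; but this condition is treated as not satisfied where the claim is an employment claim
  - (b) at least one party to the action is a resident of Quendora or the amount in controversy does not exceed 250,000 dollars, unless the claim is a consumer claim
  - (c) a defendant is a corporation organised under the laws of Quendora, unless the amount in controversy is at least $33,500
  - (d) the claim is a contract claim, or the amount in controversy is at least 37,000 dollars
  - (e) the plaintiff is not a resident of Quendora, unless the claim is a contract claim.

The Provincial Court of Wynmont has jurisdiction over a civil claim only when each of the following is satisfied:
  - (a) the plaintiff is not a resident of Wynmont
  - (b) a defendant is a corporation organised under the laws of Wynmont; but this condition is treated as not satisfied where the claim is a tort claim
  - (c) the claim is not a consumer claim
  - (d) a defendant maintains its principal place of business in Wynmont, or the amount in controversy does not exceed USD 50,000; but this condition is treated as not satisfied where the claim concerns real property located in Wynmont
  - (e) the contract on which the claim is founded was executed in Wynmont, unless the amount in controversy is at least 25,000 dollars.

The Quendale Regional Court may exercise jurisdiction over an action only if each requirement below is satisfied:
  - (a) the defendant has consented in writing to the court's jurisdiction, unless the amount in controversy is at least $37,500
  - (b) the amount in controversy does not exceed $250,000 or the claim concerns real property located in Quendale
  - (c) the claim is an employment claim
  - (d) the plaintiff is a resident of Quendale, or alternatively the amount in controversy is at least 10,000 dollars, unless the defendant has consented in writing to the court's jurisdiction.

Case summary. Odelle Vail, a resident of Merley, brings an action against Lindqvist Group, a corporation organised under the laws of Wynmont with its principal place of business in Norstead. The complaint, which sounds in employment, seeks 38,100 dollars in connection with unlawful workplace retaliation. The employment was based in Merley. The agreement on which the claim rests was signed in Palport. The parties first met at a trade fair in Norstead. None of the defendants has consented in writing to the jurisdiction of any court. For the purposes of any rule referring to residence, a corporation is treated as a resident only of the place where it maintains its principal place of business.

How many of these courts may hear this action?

The Circuit Court of Norstead:
  (a) The defendant resides in Norstead. The carve-out does not apply: the claim is an employment claim, not a property claim. Met.
  (b) Lindqvist Group has its principal place of business in Norstead, which satisfies one of the alternatives. Condition met.
  (c) The amount in controversy is 38,100 dollars, within the $43,500 ceiling. Met.
  (d) The plaintiff resides in Merley, which is not Norstead, which satisfies one of the alternatives. Satisfied.
  → All conditions met; jurisdiction exists.
The Superior Court of Quendora:
  (a) The claim does not concern real property; the corporate defendant(s) have their principal place of business in Norstead, not Quendora — none of the alternatives is met. Not satisfied.
  (b) The amount in controversy is $38,100, within the $250,000 ceiling, so this disjunct is met. Met.
  (c) The corporate defendant(s) are organised in Wynmont, not Quendora. However, the amount in controversy is $38,100, which meets the $33,500 floor, so the 'unless' proviso supplies this condition. Condition met.
  (d) The amount in controversy is 38,100 dollars, which meets the USD 37,000 floor — that alternative is enough. Satisfied.
  (e) The plaintiff resides in Merley, which is not Quendora. Satisfied.
  → The court lacks jurisdiction.
The Provincial Court of Wynmont:
  (a) The plaintiff resides in Merley, which is not Wynmont. Condition met.
  (b) Lindqvist Group is organised under the laws of Wynmont. The carve-out does not apply: the claim is an employment claim, not a tort claim. Met.
  (c) The claim is an employment claim, not a consumer claim. Met.
  (d) The amount in controversy is $38,100, within the 50,000 dollars ceiling, so this disjunct is met. The exception is not triggered, since the claim does not concern real property. Satisfied.
  (e) The contract was executed in Palport, not Wynmont. But the amount in controversy is 38,100 dollars, which meets the 25,000 dollars floor, and the 'unless' clause therefore excuses the requirement. Condition met.
  → Jurisdiction lies.
The Quendale Regional Court:
  (a) No such written consent has been filed. But the amount in controversy is $38,100, which meets the USD 37,500 floor, and the 'unless' clause therefore excuses the requirement. Condition met.
  (b) The amount in controversy is 38,100 dollars, within the $250,000 ceiling, so this disjunct is met. Satisfied.
  (c) The claim is an employment claim. Met.
  (d) The amount in controversy is USD 38,100, which meets the 10,000 dollars floor, which satisfies one of the alternatives. Satisfied.
  → Jurisdiction lies.
Courts with jurisdiction: the Circuit Court of Norstead, the Provincial Court of Wynmont, the Quendale Regional Court — 3 in total.

3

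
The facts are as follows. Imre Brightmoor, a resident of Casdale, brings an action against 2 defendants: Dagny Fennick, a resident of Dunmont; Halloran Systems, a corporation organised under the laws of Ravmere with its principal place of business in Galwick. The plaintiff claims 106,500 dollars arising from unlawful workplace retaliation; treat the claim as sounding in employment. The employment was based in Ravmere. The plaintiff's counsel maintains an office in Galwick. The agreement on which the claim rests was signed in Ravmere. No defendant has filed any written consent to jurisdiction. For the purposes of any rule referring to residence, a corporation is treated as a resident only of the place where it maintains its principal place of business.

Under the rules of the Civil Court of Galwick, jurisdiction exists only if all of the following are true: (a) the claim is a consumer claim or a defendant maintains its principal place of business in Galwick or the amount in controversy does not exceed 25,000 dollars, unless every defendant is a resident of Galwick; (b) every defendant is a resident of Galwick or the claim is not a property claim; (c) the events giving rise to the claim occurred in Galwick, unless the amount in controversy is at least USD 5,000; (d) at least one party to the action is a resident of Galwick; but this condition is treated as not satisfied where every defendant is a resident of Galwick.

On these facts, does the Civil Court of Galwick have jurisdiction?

Yes

The Civil Court of Galwick:
  (a) Halloran Systems has its principal place of business in Galwick, so this disjunct is met. Condition met.
  (b) The claim is an employment claim, not a property claim, which satisfies one of the alternatives. Met.
  (c) The operative events occurred in Ravmere, not Galwick. But the amount in controversy is $106,500, which meets the 5,000 dollars floor, and the 'unless' clause therefore excuses the requirement. Condition met.
  (d) Halloran Systems resides in Galwick. The carve-out does not apply: the defendants reside as follows — Dagny Fennick in Dunmont, Halloran Systems in Galwick — not all in Galwick. Condition met.
  → Jurisdiction lies.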